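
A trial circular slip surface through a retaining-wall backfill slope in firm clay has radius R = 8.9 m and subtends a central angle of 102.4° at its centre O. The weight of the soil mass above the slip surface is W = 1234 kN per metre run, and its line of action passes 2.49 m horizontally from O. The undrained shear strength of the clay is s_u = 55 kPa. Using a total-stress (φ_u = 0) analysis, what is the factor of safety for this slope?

FS = 2.53

Taking moments about the centre O, the resisting moment is provided by the undrained shear strength acting along the arc:
Arc length L_a = R·θ = 8.9·(102.4°·π/180) = 8.9·1.7872 = 15.91 m
M_R = s_u·L_a·R = 55·15.91·8.9 = 7786.1 kN·m/m
M_D = W·d = 1234·2.49 = 3072.7 kN·m/m
FS = M_R / M_D = 7786.1 / 3072.7 = 2.534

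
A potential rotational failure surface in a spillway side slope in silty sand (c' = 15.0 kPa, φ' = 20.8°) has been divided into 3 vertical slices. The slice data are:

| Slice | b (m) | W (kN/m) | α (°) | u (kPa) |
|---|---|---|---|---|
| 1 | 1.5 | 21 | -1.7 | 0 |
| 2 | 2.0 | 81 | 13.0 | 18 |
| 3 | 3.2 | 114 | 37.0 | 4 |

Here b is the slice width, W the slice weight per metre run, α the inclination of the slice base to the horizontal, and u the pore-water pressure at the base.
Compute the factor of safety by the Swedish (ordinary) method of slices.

Ordinary method of slices: FS = Σ[c'·Δl_i + (W_i cosα_i − u_i·Δl_i)·tanφ'] / Σ W_i sinα_i, with Δl_i = b_i / cosα_i.
Slice 1: Δl = 1.5/cos(-1.7°) = 1.501 m; N'_1 = 21·cos(-1.7°) − 0·1.501 = 21.0; c'Δl = 22.51; W sinα = -0.6
Slice 2: Δl = 2.0/cos13.0° = 2.053 m; N'_2 = 81·cos13.0° − 18·2.053 = 42.0; c'Δl = 30.79; W sinα = 18.2
Slice 3: Δl = 3.2/cos37.0° = 4.007 m; N'_3 = 114·cos37.0° − 4·4.007 = 75.0; c'Δl = 60.10; W sinα = 68.6
Σc'Δl = 113.4 kN/m; ΣN' = 138.0 kN/m; ΣW sinα = 86.2 kN/m
Resisting = 113.4 + 138.0·tan20.8° = 113.4 + 52.4 = 165.8 kN/m
FS = 165.8 / 86.2 = 1.924

FS = 1.92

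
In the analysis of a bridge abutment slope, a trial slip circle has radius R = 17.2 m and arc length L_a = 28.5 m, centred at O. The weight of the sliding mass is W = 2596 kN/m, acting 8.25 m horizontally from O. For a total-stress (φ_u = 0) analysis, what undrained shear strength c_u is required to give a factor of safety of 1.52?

c_u = 66.4 kPa

FS = c_u·L_a·R / (W·d), so c_u = FS·W·d / (L_a·R).
c_u = 1.52·2596·8.25 / (28.50·17.2) = 32553.8 / 490.20 = 66.41 kPa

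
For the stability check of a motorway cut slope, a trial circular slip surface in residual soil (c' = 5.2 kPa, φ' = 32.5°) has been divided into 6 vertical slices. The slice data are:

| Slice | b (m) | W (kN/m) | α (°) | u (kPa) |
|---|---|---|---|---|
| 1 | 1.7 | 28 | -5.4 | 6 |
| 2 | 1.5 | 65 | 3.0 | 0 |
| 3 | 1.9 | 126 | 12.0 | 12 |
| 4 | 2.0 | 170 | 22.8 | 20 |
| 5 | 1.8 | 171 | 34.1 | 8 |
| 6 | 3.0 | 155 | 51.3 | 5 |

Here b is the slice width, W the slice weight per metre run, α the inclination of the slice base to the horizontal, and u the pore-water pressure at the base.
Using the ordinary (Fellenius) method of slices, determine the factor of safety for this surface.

FS = 1.25

Ordinary method of slices: FS = Σ[c'·Δl_i + (W_i cosα_i − u_i·Δl_i)·tanφ'] / Σ W_i sinα_i, with Δl_i = b_i / cosα_i.
Slice 1: Δl = 1.7/cos(-5.4°) = 1.708 m; N'_1 = 28·cos(-5.4°) − 6·1.708 = 17.6; c'Δl = 8.88; W sinα = -2.6
Slice 2: Δl = 1.5/cos3.0° = 1.502 m; N'_2 = 65·cos3.0° − 0·1.502 = 64.9; c'Δl = 7.81; W sinα = 3.4
Slice 3: Δl = 1.9/cos12.0° = 1.942 m; N'_3 = 126·cos12.0° − 12·1.942 = 99.9; c'Δl = 10.10; W sinα = 26.2
Slice 4: Δl = 2.0/cos22.8° = 2.170 m; N'_4 = 170·cos22.8° − 20·2.170 = 113.3; c'Δl = 11.28; W sinα = 65.9
Slice 5: Δl = 1.8/cos34.1° = 2.174 m; N'_5 = 171·cos34.1° − 8·2.174 = 124.2; c'Δl = 11.30; W sinα = 95.9
Slice 6: Δl = 3.0/cos51.3° = 4.798 m; N'_6 = 155·cos51.3° − 5·4.798 = 72.9; c'Δl = 24.95; W sinα = 121.0
Σc'Δl = 74.3 kN/m; ΣN' = 492.9 kN/m; ΣW sinα = 309.7 kN/m
Resisting = 74.3 + 492.9·tan32.5° = 74.3 + 314.0 = 388.4 kN/m
FS = 388.4 / 309.7 = 1.254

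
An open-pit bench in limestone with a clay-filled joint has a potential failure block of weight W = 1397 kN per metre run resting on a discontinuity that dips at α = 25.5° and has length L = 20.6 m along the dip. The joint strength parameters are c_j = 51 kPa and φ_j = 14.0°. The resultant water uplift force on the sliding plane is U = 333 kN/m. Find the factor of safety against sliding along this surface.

Resolving the block weight along and normal to the plane and applying the Mohr–Coulomb strength on the joint:
N' = W cosα − U = 1397·cos25.5° − 333 = 927.9 kN/m
Driving force T = W sinα = 1397·sin25.5° = 601.4 kN/m
Resisting force R = c_j·L + N'·tanφ_j = 51·20.6 + 927.9·tan14.0° = 1050.6 + 231.4 = 1282.0 kN/m
FS = R / T = 1282.0 / 601.4 = 2.132

FS = 2.13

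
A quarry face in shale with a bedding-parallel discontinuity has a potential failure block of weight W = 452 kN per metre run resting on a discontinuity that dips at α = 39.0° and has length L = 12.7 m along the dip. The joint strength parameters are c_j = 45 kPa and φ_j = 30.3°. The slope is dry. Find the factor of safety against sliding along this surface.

Resolving the block weight along and normal to the plane and applying the Mohr–Coulomb strength on the joint:
N' = W cosα = 452·cos39.0° = 351.3 kN/m
Driving force T = W sinα = 452·sin39.0° = 284.5 kN/m
Resisting force R = c_j·L + N'·tanφ_j = 45·12.7 + 351.3·tan30.3° = 571.5 + 205.3 = 776.8 kN/m
FS = R / T = 776.8 / 284.5 = 2.731

FS = 2.73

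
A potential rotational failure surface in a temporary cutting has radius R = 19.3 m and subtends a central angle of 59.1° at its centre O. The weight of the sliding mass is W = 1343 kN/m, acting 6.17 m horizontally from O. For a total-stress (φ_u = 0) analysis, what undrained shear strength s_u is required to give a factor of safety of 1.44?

s_u = 31.1 kPa

FS = s_u·L_a·R / (W·d), so s_u = FS·W·d / (L_a·R).
Arc length L_a = R·θ = 19.3·(59.1°·π/180) = 19.3·1.0315 = 19.91 m
s_u = 1.44·1343·6.17 / (19.91·19.3) = 11932.3 / 384.22 = 31.06 kPa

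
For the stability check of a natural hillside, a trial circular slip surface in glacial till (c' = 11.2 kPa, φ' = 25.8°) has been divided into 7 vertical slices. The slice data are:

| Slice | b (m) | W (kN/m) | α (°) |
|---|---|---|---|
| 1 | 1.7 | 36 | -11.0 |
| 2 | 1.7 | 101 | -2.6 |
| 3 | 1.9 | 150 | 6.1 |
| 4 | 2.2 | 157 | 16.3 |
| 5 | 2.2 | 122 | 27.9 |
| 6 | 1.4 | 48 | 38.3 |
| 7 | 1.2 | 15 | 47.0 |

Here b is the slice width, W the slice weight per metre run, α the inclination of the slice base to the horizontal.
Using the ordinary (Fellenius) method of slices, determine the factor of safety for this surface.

FS = 3.00

Ordinary method of slices: FS = Σ[c'·Δl_i + (W_i cosα_i)·tanφ'] / Σ W_i sinα_i, with Δl_i = b_i / cosα_i.
Slice 1: Δl = 1.7/cos(-11.0°) = 1.732 m; N'_1 = 36·cos(-11.0°) = 35.3; c'Δl = 19.40; W sinα = -6.9
Slice 2: Δl = 1.7/cos(-2.6°) = 1.702 m; N'_2 = 101·cos(-2.6°) = 100.9; c'Δl = 19.06; W sinα = -4.6
Slice 3: Δl = 1.9/cos6.1° = 1.911 m; N'_3 = 150·cos6.1° = 149.2; c'Δl = 21.40; W sinα = 15.9
Slice 4: Δl = 2.2/cos16.3° = 2.292 m; N'_4 = 157·cos16.3° = 150.7; c'Δl = 25.67; W sinα = 44.1
Slice 5: Δl = 2.2/cos27.9° = 2.489 m; N'_5 = 122·cos27.9° = 107.8; c'Δl = 27.88; W sinα = 57.1
Slice 6: Δl = 1.4/cos38.3° = 1.784 m; N'_6 = 48·cos38.3° = 37.7; c'Δl = 19.98; W sinα = 29.7
Slice 7: Δl = 1.2/cos47.0° = 1.760 m; N'_7 = 15·cos47.0° = 10.2; c'Δl = 19.71; W sinα = 11.0
Σc'Δl = 153.1 kN/m; ΣN' = 591.8 kN/m; ΣW sinα = 146.4 kN/m
Resisting = 153.1 + 591.8·tan25.8° = 153.1 + 286.1 = 439.2 kN/m
FS = 439.2 / 146.4 = 3.001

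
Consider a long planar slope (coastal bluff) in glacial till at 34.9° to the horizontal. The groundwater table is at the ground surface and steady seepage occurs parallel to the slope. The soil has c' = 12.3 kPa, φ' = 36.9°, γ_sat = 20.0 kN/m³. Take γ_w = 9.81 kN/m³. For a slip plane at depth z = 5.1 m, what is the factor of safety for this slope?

With seepage parallel to the slope and the water table at the surface, the effective normal stress on the slip plane uses the buoyant unit weight γ' = γ_sat − γ_w while the driving shear stress uses γ_sat:
FS = [c' + γ' z cos²β tanφ'] / [γ_sat z sinβ cosβ]
γ' = 20.0 − 9.81 = 10.19 kN/m³
Numerator = 12.3 + 10.19·5.1·cos²34.9°·tan36.9° = 12.3 + 10.19·5.1·0.6726·0.7508 = 38.546 kPa
Denominator = 20.0·5.1·sin34.9°·cos34.9° = 20.0·5.1·0.5721·0.8202 = 47.863 kPa
FS = 38.546 / 47.863 = 0.805

FS = 0.81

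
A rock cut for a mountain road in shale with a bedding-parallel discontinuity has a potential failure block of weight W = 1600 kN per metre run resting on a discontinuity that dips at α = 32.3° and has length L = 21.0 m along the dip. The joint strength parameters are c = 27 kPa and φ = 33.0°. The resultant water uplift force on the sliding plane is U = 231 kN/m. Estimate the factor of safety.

FS = 1.51

Resolving the block weight along and normal to the plane and applying the Mohr–Coulomb strength on the joint:
N' = W cosα − U = 1600·cos32.3° − 231 = 1121.4 kN/m
Driving force T = W sinα = 1600·sin32.3° = 855.0 kN/m
Resisting force R = c·L + N'·tanφ = 27·21.0 + 1121.4·tan33.0° = 567.0 + 728.3 = 1295.3 kN/m
FS = R / T = 1295.3 / 855.0 = 1.515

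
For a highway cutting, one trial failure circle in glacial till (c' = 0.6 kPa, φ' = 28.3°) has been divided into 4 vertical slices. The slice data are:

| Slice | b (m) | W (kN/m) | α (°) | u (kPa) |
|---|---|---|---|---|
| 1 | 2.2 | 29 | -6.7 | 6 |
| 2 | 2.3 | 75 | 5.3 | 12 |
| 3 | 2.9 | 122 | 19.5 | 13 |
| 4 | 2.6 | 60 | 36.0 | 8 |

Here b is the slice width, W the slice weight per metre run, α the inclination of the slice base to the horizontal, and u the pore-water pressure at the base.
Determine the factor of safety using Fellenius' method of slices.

Ordinary method of slices: FS = Σ[c'·Δl_i + (W_i cosα_i − u_i·Δl_i)·tanφ'] / Σ W_i sinα_i, with Δl_i = b_i / cosα_i.
Slice 1: Δl = 2.2/cos(-6.7°) = 2.215 m; N'_1 = 29·cos(-6.7°) − 6·2.215 = 15.5; c'Δl = 1.33; W sinα = -3.4
Slice 2: Δl = 2.3/cos5.3° = 2.310 m; N'_2 = 75·cos5.3° − 12·2.310 = 47.0; c'Δl = 1.39; W sinα = 6.9
Slice 3: Δl = 2.9/cos19.5° = 3.076 m; N'_3 = 122·cos19.5° − 13·3.076 = 75.0; c'Δl = 1.85; W sinα = 40.7
Slice 4: Δl = 2.6/cos36.0° = 3.214 m; N'_4 = 60·cos36.0° − 8·3.214 = 22.8; c'Δl = 1.93; W sinα = 35.3
Σc'Δl = 6.5 kN/m; ΣN' = 160.3 kN/m; ΣW sinα = 79.5 kN/m
Resisting = 6.5 + 160.3·tan28.3° = 6.5 + 86.3 = 92.8 kN/m
FS = 92.8 / 79.5 = 1.167

FS = 1.17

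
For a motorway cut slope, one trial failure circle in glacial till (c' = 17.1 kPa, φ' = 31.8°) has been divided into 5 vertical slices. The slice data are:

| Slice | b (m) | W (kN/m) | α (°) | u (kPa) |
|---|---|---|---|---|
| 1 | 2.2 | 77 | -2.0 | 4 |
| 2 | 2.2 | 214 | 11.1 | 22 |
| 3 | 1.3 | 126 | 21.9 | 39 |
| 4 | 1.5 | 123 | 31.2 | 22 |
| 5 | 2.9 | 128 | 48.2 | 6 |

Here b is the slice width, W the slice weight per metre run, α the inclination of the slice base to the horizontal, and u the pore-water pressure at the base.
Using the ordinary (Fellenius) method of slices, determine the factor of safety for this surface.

FS = 1.89

Ordinary method of slices: FS = Σ[c'·Δl_i + (W_i cosα_i − u_i·Δl_i)·tanφ'] / Σ W_i sinα_i, with Δl_i = b_i / cosα_i.
Slice 1: Δl = 2.2/cos(-2.0°) = 2.201 m; N'_1 = 77·cos(-2.0°) − 4·2.201 = 68.1; c'Δl = 37.64; W sinα = -2.7
Slice 2: Δl = 2.2/cos11.1° = 2.242 m; N'_2 = 214·cos11.1° − 22·2.242 = 160.7; c'Δl = 38.34; W sinα = 41.2
Slice 3: Δl = 1.3/cos21.9° = 1.401 m; N'_3 = 126·cos21.9° − 39·1.401 = 62.3; c'Δl = 23.96; W sinα = 47.0
Slice 4: Δl = 1.5/cos31.2° = 1.754 m; N'_4 = 123·cos31.2° − 22·1.754 = 66.6; c'Δl = 29.99; W sinα = 63.7
Slice 5: Δl = 2.9/cos48.2° = 4.351 m; N'_5 = 128·cos48.2° − 6·4.351 = 59.2; c'Δl = 74.40; W sinα = 95.4
Σc'Δl = 204.3 kN/m; ΣN' = 416.9 kN/m; ΣW sinα = 244.6 kN/m
Resisting = 204.3 + 416.9·tan31.8° = 204.3 + 258.5 = 462.8 kN/m
FS = 462.8 / 244.6 = 1.892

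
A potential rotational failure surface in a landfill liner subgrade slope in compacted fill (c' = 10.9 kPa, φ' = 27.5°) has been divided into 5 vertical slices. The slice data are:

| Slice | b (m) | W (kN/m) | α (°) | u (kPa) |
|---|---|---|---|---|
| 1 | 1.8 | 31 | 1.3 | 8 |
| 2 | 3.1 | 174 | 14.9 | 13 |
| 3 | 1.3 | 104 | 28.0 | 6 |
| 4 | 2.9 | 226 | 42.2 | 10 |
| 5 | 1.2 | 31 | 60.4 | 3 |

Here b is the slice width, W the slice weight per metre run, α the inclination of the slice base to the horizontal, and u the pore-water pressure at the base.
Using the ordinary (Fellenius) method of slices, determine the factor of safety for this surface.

Ordinary method of slices: FS = Σ[c'·Δl_i + (W_i cosα_i − u_i·Δl_i)·tanφ'] / Σ W_i sinα_i, with Δl_i = b_i / cosα_i.
Slice 1: Δl = 1.8/cos1.3° = 1.800 m; N'_1 = 31·cos1.3° − 8·1.800 = 16.6; c'Δl = 19.63; W sinα = 0.7
Slice 2: Δl = 3.1/cos14.9° = 3.208 m; N'_2 = 174·cos14.9° − 13·3.208 = 126.4; c'Δl = 34.97; W sinα = 44.7
Slice 3: Δl = 1.3/cos28.0° = 1.472 m; N'_3 = 104·cos28.0° − 6·1.472 = 83.0; c'Δl = 16.05; W sinα = 48.8
Slice 4: Δl = 2.9/cos42.2° = 3.915 m; N'_4 = 226·cos42.2° − 10·3.915 = 128.3; c'Δl = 42.67; W sinα = 151.8
Slice 5: Δl = 1.2/cos60.4° = 2.429 m; N'_5 = 31·cos60.4° − 3·2.429 = 8.0; c'Δl = 26.48; W sinα = 27.0
Σc'Δl = 139.8 kN/m; ΣN' = 362.3 kN/m; ΣW sinα = 273.0 kN/m
Resisting = 139.8 + 362.3·tan27.5° = 139.8 + 188.6 = 328.4 kN/m
FS = 328.4 / 273.0 = 1.203

FS = 1.20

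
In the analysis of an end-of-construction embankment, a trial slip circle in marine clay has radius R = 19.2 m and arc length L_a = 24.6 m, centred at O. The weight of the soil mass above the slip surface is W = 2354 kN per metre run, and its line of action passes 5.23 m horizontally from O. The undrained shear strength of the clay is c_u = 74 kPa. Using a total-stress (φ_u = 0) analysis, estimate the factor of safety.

FS = 2.84

Taking moments about the centre O, the resisting moment is provided by the undrained shear strength acting along the arc:
M_R = c_u·L_a·R = 74·24.60·19.2 = 34951.7 kN·m/m
M_D = W·d = 2354·5.23 = 12311.4 kN·m/m
FS = M_R / M_D = 34951.7 / 12311.4 = 2.839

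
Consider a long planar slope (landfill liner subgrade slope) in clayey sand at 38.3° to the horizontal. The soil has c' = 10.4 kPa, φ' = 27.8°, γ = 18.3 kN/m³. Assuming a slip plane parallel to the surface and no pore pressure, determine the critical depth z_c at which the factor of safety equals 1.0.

Setting FS = 1.00 in FS = [c' + γz cos²β tanφ'] / [γz sinβ cosβ] and solving for z:
z = c' / [γ cosβ (FS·sinβ − cosβ·tanφ')]
  = 10.4 / [18.3·cos38.3°·(1.00·sin38.3° − cos38.3°·tan27.8°)]
  = 10.4 / [18.3·0.7848·(1.00·0.6198 − 0.7848·0.5272)]
  = 10.4 / 2.9586 = 3.515 m

z_c = 3.52 m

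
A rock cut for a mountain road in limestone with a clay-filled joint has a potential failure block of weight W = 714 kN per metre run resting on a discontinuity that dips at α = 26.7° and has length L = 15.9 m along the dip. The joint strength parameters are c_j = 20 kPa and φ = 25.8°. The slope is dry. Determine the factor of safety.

FS = 1.95

Resolving the block weight along and normal to the plane and applying the Mohr–Coulomb strength on the joint:
N' = W cosα = 714·cos26.7° = 637.9 kN/m
Driving force T = W sinα = 714·sin26.7° = 320.8 kN/m
Resisting force R = c_j·L + N'·tanφ = 20·15.9 + 637.9·tan25.8° = 318.0 + 308.4 = 626.4 kN/m
FS = R / T = 626.4 / 320.8 = 1.952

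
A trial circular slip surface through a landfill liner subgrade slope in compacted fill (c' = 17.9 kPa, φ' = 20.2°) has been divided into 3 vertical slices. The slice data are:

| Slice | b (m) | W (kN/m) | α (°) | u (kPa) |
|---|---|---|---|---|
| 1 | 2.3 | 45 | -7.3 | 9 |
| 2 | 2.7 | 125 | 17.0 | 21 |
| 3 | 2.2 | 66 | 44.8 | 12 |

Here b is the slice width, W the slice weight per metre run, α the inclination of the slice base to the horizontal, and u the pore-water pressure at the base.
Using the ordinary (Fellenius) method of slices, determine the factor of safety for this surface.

FS = 2.35

Ordinary method of slices: FS = Σ[c'·Δl_i + (W_i cosα_i − u_i·Δl_i)·tanφ'] / Σ W_i sinα_i, with Δl_i = b_i / cosα_i.
Slice 1: Δl = 2.3/cos(-7.3°) = 2.319 m; N'_1 = 45·cos(-7.3°) − 9·2.319 = 23.8; c'Δl = 41.51; W sinα = -5.7
Slice 2: Δl = 2.7/cos17.0° = 2.823 m; N'_2 = 125·cos17.0° − 21·2.823 = 60.2; c'Δl = 50.54; W sinα = 36.5
Slice 3: Δl = 2.2/cos44.8° = 3.100 m; N'_3 = 66·cos44.8° − 12·3.100 = 9.6; c'Δl = 55.50; W sinα = 46.5
Σc'Δl = 147.5 kN/m; ΣN' = 93.6 kN/m; ΣW sinα = 77.3 kN/m
Resisting = 147.5 + 93.6·tan20.2° = 147.5 + 34.5 = 182.0 kN/m
FS = 182.0 / 77.3 = 2.353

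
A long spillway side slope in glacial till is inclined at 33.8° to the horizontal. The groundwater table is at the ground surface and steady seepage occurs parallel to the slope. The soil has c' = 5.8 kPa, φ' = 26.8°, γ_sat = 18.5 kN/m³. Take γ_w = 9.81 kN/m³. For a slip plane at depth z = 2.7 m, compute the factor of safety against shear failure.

With seepage parallel to the slope and the water table at the surface, the effective normal stress on the slip plane uses the buoyant unit weight γ' = γ_sat − γ_w while the driving shear stress uses γ_sat:
FS = [c' + γ' z cos²β tanφ'] / [γ_sat z sinβ cosβ]
γ' = 18.5 − 9.81 = 8.69 kN/m³
Numerator = 5.8 + 8.69·2.7·cos²33.8°·tan26.8° = 5.8 + 8.69·2.7·0.6905·0.5051 = 13.984 kPa
Denominator = 18.5·2.7·sin33.8°·cos33.8° = 18.5·2.7·0.5563·0.8310 = 23.091 kPa
FS = 13.984 / 23.091 = 0.606

FS = 0.61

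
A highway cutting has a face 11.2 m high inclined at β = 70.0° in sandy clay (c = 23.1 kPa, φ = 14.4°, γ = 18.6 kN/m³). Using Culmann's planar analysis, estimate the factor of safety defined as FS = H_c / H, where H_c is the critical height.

H_c = (4c/γ) · sinβ cosφ / [1 − cos(β − φ)]
    = (4·23.1/18.6) · sin70.0°·cos14.4° / [1 − cos55.6°]
    = 4.968 · 0.9102 / 0.4350 = 10.39 m
FS = H_c / H = 10.39 / 11.2 = 0.928

FS = 0.93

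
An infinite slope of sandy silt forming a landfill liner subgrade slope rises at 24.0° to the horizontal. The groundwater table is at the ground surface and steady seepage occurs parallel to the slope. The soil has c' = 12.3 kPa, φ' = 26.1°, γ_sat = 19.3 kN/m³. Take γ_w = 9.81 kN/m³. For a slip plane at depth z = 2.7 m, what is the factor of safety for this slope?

With seepage parallel to the slope and the water table at the surface, the effective normal stress on the slip plane uses the buoyant unit weight γ' = γ_sat − γ_w while the driving shear stress uses γ_sat:
FS = [c' + γ' z cos²β tanφ'] / [γ_sat z sinβ cosβ]
γ' = 19.3 − 9.81 = 9.49 kN/m³
Numerator = 12.3 + 9.49·2.7·cos²24.0°·tan26.1° = 12.3 + 9.49·2.7·0.8346·0.4899 = 22.776 kPa
Denominator = 19.3·2.7·sin24.0°·cos24.0° = 19.3·2.7·0.4067·0.9135 = 19.363 kPa
FS = 22.776 / 19.363 = 1.176

FS = 1.18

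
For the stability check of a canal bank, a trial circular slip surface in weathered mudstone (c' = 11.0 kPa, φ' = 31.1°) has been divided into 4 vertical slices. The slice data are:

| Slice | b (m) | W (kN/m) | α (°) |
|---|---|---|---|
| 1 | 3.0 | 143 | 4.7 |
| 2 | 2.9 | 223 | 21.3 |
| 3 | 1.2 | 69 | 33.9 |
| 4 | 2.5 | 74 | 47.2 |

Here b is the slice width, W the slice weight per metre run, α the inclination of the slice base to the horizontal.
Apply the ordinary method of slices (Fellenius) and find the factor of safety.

Ordinary method of slices: FS = Σ[c'·Δl_i + (W_i cosα_i)·tanφ'] / Σ W_i sinα_i, with Δl_i = b_i / cosα_i.
Slice 1: Δl = 3.0/cos4.7° = 3.010 m; N'_1 = 143·cos4.7° = 142.5; c'Δl = 33.11; W sinα = 11.7
Slice 2: Δl = 2.9/cos21.3° = 3.113 m; N'_2 = 223·cos21.3° = 207.8; c'Δl = 34.24; W sinα = 81.0
Slice 3: Δl = 1.2/cos33.9° = 1.446 m; N'_3 = 69·cos33.9° = 57.3; c'Δl = 15.90; W sinα = 38.5
Slice 4: Δl = 2.5/cos47.2° = 3.679 m; N'_4 = 74·cos47.2° = 50.3; c'Δl = 40.47; W sinα = 54.3
Σc'Δl = 123.7 kN/m; ΣN' = 457.8 kN/m; ΣW sinα = 185.5 kN/m
Resisting = 123.7 + 457.8·tan31.1° = 123.7 + 276.2 = 399.9 kN/m
FS = 399.9 / 185.5 = 2.156

FS = 2.16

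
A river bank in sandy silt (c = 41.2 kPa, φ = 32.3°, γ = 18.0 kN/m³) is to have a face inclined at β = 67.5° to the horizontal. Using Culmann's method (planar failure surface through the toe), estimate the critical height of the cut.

Culmann's analysis gives the critical failure plane at α_cr = (β + φ)/2 = (67.5 + 32.3)/2 = 49.9°, and the critical height
H_c = (4c/γ) · sinβ cosφ / [1 − cos(β − φ)]
    = (4·41.2/18.0) · sin67.5°·cos32.3° / [1 − cos(35.2°)]
    = 9.156 · 0.9239·0.8453 / [1 − 0.8171]
    = 9.156 · 0.7809 / 0.1829
    = 39.10 m

H_c = 39.10 m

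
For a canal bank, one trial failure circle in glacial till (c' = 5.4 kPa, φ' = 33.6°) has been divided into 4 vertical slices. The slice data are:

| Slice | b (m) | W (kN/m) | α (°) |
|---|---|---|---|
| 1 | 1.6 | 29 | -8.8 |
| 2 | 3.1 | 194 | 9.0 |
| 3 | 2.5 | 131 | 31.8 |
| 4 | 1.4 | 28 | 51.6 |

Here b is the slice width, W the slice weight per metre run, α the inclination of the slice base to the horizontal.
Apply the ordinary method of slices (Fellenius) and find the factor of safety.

Ordinary method of slices: FS = Σ[c'·Δl_i + (W_i cosα_i)·tanφ'] / Σ W_i sinα_i, with Δl_i = b_i / cosα_i.
Slice 1: Δl = 1.6/cos(-8.8°) = 1.619 m; N'_1 = 29·cos(-8.8°) = 28.7; c'Δl = 8.74; W sinα = -4.4
Slice 2: Δl = 3.1/cos9.0° = 3.139 m; N'_2 = 194·cos9.0° = 191.6; c'Δl = 16.95; W sinα = 30.3
Slice 3: Δl = 2.5/cos31.8° = 2.942 m; N'_3 = 131·cos31.8° = 111.3; c'Δl = 15.88; W sinα = 69.0
Slice 4: Δl = 1.4/cos51.6° = 2.254 m; N'_4 = 28·cos51.6° = 17.4; c'Δl = 12.17; W sinα = 21.9
Σc'Δl = 53.7 kN/m; ΣN' = 349.0 kN/m; ΣW sinα = 116.9 kN/m
Resisting = 53.7 + 349.0·tan33.6° = 53.7 + 231.9 = 285.6 kN/m
FS = 285.6 / 116.9 = 2.444

FS = 2.44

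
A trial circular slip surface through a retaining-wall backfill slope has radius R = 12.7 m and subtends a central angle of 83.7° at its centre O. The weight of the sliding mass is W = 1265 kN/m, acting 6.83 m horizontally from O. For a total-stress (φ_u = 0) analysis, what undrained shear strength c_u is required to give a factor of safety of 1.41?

FS = c_u·L_a·R / (W·d), so c_u = FS·W·d / (L_a·R).
Arc length L_a = R·θ = 12.7·(83.7°·π/180) = 12.7·1.4608 = 18.55 m
c_u = 1.41·1265·6.83 / (18.55·12.7) = 12182.3 / 235.62 = 51.70 kPa

c_u = 51.7 kPa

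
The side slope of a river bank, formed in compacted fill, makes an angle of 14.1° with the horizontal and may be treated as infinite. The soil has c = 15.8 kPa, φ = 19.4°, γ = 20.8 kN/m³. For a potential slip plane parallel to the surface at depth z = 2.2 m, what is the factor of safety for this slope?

FS = 2.86

For an infinite slope with a slip plane parallel to the surface (no pore pressure): FS = [c + γz cos²β tanφ] / [γz sinβ cosβ].
γz = 20.8·2.2 = 45.76 kN/m²
Numerator = 15.8 + 45.76·cos²14.1°·tan19.4° = 15.8 + 45.76·0.9407·0.3522 = 30.958 kPa
Denominator = 45.76·sin14.1°·cos14.1° = 45.76·0.2436·0.9699 = 10.812 kPa
FS = 30.958 / 10.812 = 2.863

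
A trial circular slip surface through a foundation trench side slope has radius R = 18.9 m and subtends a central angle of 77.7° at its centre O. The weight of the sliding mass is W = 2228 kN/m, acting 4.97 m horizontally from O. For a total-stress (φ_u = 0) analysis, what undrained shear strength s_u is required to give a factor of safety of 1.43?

FS = s_u·L_a·R / (W·d), so s_u = FS·W·d / (L_a·R).
Arc length L_a = R·θ = 18.9·(77.7°·π/180) = 18.9·1.3561 = 25.63 m
s_u = 1.43·2228·4.97 / (25.63·18.9) = 15834.6 / 484.42 = 32.69 kPa

s_u = 32.7 kPa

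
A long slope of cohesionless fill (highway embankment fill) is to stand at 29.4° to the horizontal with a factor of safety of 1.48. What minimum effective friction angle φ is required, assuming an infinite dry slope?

φ = 39.8°

FS = tanφ/tanβ ⇒ tanφ = FS · tanβ = 1.48 · tan29.4° = 0.8339
φ = arctan(0.8339) = 39.83°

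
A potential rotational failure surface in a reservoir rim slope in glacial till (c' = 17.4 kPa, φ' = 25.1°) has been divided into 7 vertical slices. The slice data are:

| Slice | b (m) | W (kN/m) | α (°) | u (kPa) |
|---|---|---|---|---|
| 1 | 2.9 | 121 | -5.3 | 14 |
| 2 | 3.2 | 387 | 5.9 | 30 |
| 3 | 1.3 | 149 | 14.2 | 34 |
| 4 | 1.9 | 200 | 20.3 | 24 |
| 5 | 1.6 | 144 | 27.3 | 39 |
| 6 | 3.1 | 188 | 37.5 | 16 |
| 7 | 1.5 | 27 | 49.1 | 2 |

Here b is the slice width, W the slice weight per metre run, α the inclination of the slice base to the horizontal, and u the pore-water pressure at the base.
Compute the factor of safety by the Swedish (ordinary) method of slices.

FS = 1.97

Ordinary method of slices: FS = Σ[c'·Δl_i + (W_i cosα_i − u_i·Δl_i)·tanφ'] / Σ W_i sinα_i, with Δl_i = b_i / cosα_i.
Slice 1: Δl = 2.9/cos(-5.3°) = 2.912 m; N'_1 = 121·cos(-5.3°) − 14·2.912 = 79.7; c'Δl = 50.68; W sinα = -11.2
Slice 2: Δl = 3.2/cos5.9° = 3.217 m; N'_2 = 387·cos5.9° − 30·3.217 = 288.4; c'Δl = 55.98; W sinα = 39.8
Slice 3: Δl = 1.3/cos14.2° = 1.341 m; N'_3 = 149·cos14.2° − 34·1.341 = 98.9; c'Δl = 23.33; W sinα = 36.6
Slice 4: Δl = 1.9/cos20.3° = 2.026 m; N'_4 = 200·cos20.3° − 24·2.026 = 139.0; c'Δl = 35.25; W sinα = 69.4
Slice 5: Δl = 1.6/cos27.3° = 1.801 m; N'_5 = 144·cos27.3° − 39·1.801 = 57.7; c'Δl = 31.33; W sinα = 66.0
Slice 6: Δl = 3.1/cos37.5° = 3.907 m; N'_6 = 188·cos37.5° − 16·3.907 = 86.6; c'Δl = 67.99; W sinα = 114.4
Slice 7: Δl = 1.5/cos49.1° = 2.291 m; N'_7 = 27·cos49.1° − 2·2.291 = 13.1; c'Δl = 39.86; W sinα = 20.4
Σc'Δl = 304.4 kN/m; ΣN' = 763.4 kN/m; ΣW sinα = 335.4 kN/m
Resisting = 304.4 + 763.4·tan25.1° = 304.4 + 357.6 = 662.0 kN/m
FS = 662.0 / 335.4 = 1.974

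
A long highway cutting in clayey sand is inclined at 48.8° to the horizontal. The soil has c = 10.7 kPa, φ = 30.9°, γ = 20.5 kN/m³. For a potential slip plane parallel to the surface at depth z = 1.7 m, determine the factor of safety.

FS = 1.14

For an infinite slope with a slip plane parallel to the surface (no pore pressure): FS = [c + γz cos²β tanφ] / [γz sinβ cosβ].
γz = 20.5·1.7 = 34.85 kN/m²
Numerator = 10.7 + 34.85·cos²48.8°·tan30.9° = 10.7 + 34.85·0.4339·0.5985 = 19.749 kPa
Denominator = 34.85·sin48.8°·cos48.8° = 34.85·0.7524·0.6587 = 17.272 kPa
FS = 19.749 / 17.272 = 1.143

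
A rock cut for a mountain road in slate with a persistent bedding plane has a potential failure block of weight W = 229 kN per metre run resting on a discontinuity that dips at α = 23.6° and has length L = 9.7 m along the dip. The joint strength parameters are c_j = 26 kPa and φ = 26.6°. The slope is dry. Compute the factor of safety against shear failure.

Resolving the block weight along and normal to the plane and applying the Mohr–Coulomb strength on the joint:
N' = W cosα = 229·cos23.6° = 209.8 kN/m
Driving force T = W sinα = 229·sin23.6° = 91.7 kN/m
Resisting force R = c_j·L + N'·tanφ = 26·9.7 + 209.8·tan26.6° = 252.2 + 105.1 = 357.3 kN/m
FS = R / T = 357.3 / 91.7 = 3.897

FS = 3.90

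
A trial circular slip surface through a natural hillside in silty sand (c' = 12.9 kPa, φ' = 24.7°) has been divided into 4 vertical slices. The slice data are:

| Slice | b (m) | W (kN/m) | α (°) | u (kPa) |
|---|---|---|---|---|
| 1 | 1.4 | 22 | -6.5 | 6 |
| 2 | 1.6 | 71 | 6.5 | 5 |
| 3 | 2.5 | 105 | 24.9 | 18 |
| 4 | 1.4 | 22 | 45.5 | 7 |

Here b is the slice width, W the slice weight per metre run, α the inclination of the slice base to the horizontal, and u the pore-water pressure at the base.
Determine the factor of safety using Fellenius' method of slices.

Ordinary method of slices: FS = Σ[c'·Δl_i + (W_i cosα_i − u_i·Δl_i)·tanφ'] / Σ W_i sinα_i, with Δl_i = b_i / cosα_i.
Slice 1: Δl = 1.4/cos(-6.5°) = 1.409 m; N'_1 = 22·cos(-6.5°) − 6·1.409 = 13.4; c'Δl = 18.18; W sinα = -2.5
Slice 2: Δl = 1.6/cos6.5° = 1.610 m; N'_2 = 71·cos6.5° − 5·1.610 = 62.5; c'Δl = 20.77; W sinα = 8.0
Slice 3: Δl = 2.5/cos24.9° = 2.756 m; N'_3 = 105·cos24.9° − 18·2.756 = 45.6; c'Δl = 35.56; W sinα = 44.2
Slice 4: Δl = 1.4/cos45.5° = 1.997 m; N'_4 = 22·cos45.5° − 7·1.997 = 1.4; c'Δl = 25.77; W sinα = 15.7
Σc'Δl = 100.3 kN/m; ΣN' = 123.0 kN/m; ΣW sinα = 65.4 kN/m
Resisting = 100.3 + 123.0·tan24.7° = 100.3 + 56.6 = 156.8 kN/m
FS = 156.8 / 65.4 = 2.396

FS = 2.40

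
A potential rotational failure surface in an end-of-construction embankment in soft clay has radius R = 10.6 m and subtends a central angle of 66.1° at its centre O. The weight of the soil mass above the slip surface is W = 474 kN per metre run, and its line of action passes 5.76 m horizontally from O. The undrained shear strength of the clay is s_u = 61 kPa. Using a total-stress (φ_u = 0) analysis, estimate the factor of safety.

Taking moments about the centre O, the resisting moment is provided by the undrained shear strength acting along the arc:
Arc length L_a = R·θ = 10.6·(66.1°·π/180) = 10.6·1.1537 = 12.23 m
M_R = s_u·L_a·R = 61·12.23·10.6 = 7907.2 kN·m/m
M_D = W·d = 474·5.76 = 2730.2 kN·m/m
FS = M_R / M_D = 7907.2 / 2730.2 = 2.896

FS = 2.90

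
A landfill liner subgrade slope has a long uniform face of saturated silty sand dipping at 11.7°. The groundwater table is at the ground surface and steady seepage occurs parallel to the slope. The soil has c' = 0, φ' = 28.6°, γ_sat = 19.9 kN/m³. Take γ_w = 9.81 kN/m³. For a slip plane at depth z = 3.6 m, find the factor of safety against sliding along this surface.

FS = 1.33

With seepage parallel to the slope and the water table at the surface, the effective normal stress on the slip plane uses the buoyant unit weight γ' = γ_sat − γ_w while the driving shear stress uses γ_sat:
FS = [c' + γ' z cos²β tanφ'] / [γ_sat z sinβ cosβ]
(For c' = 0 this reduces to FS = (γ'/γ_sat)·tanφ'/tanβ.)
γ' = 19.9 − 9.81 = 10.09 kN/m³
Numerator = 0.0 + 10.09·3.6·cos²11.7°·tan28.6° = 0.0 + 10.09·3.6·0.9589·0.5452 = 18.990 kPa
Denominator = 19.9·3.6·sin11.7°·cos11.7° = 19.9·3.6·0.2028·0.9792 = 14.226 kPa
FS = 18.990 / 14.226 = 1.335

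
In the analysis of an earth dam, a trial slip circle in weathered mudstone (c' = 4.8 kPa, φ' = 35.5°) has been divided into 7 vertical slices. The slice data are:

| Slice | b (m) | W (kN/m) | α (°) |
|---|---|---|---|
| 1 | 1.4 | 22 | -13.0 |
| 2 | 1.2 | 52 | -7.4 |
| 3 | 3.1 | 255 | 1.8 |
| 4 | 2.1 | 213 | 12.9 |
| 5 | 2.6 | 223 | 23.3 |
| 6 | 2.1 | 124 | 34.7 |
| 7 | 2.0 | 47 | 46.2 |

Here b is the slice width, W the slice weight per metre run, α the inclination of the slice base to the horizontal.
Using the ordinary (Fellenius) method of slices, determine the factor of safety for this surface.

Ordinary method of slices: FS = Σ[c'·Δl_i + (W_i cosα_i)·tanφ'] / Σ W_i sinα_i, with Δl_i = b_i / cosα_i.
Slice 1: Δl = 1.4/cos(-13.0°) = 1.437 m; N'_1 = 22·cos(-13.0°) = 21.4; c'Δl = 6.90; W sinα = -4.9
Slice 2: Δl = 1.2/cos(-7.4°) = 1.210 m; N'_2 = 52·cos(-7.4°) = 51.6; c'Δl = 5.81; W sinα = -6.7
Slice 3: Δl = 3.1/cos1.8° = 3.102 m; N'_3 = 255·cos1.8° = 254.9; c'Δl = 14.89; W sinα = 8.0
Slice 4: Δl = 2.1/cos12.9° = 2.154 m; N'_4 = 213·cos12.9° = 207.6; c'Δl = 10.34; W sinα = 47.6
Slice 5: Δl = 2.6/cos23.3° = 2.831 m; N'_5 = 223·cos23.3° = 204.8; c'Δl = 13.59; W sinα = 88.2
Slice 6: Δl = 2.1/cos34.7° = 2.554 m; N'_6 = 124·cos34.7° = 101.9; c'Δl = 12.26; W sinα = 70.6
Slice 7: Δl = 2.0/cos46.2° = 2.890 m; N'_7 = 47·cos46.2° = 32.5; c'Δl = 13.87; W sinα = 33.9
Σc'Δl = 77.7 kN/m; ΣN' = 874.8 kN/m; ΣW sinα = 236.6 kN/m
Resisting = 77.7 + 874.8·tan35.5° = 77.7 + 624.0 = 701.6 kN/m
FS = 701.6 / 236.6 = 2.965

FS = 2.97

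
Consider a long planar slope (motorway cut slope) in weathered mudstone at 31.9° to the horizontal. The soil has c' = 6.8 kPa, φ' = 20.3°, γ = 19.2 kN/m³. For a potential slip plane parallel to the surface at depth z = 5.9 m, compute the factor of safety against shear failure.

For an infinite slope with a slip plane parallel to the surface (no pore pressure): FS = [c' + γz cos²β tanφ'] / [γz sinβ cosβ].
γz = 19.2·5.9 = 113.28 kN/m²
Numerator = 6.8 + 113.28·cos²31.9°·tan20.3° = 6.8 + 113.28·0.7208·0.3699 = 37.002 kPa
Denominator = 113.28·sin31.9°·cos31.9° = 113.28·0.5284·0.8490 = 50.821 kPa
FS = 37.002 / 50.821 = 0.728

FS = 0.73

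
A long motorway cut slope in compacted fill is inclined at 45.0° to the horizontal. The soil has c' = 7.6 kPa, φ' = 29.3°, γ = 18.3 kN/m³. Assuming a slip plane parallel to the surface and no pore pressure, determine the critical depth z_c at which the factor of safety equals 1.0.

Setting FS = 1.00 in FS = [c' + γz cos²β tanφ'] / [γz sinβ cosβ] and solving for z:
z = c' / [γ cosβ (FS·sinβ − cosβ·tanφ')]
  = 7.6 / [18.3·cos45.0°·(1.00·sin45.0° − cos45.0°·tan29.3°)]
  = 7.6 / [18.3·0.7071·(1.00·0.7071 − 0.7071·0.5612)]
  = 7.6 / 4.0153 = 1.893 m

z_c = 1.89 m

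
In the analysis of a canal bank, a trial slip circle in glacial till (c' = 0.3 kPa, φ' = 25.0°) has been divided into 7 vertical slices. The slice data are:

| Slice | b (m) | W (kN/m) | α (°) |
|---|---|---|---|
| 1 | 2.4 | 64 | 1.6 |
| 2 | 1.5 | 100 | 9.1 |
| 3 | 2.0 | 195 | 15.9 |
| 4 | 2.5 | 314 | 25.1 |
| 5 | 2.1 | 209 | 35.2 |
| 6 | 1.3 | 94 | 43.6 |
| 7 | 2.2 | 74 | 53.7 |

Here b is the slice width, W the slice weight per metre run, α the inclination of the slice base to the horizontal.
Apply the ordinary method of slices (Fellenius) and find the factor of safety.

Ordinary method of slices: FS = Σ[c'·Δl_i + (W_i cosα_i)·tanφ'] / Σ W_i sinα_i, with Δl_i = b_i / cosα_i.
Slice 1: Δl = 2.4/cos1.6° = 2.401 m; N'_1 = 64·cos1.6° = 64.0; c'Δl = 0.72; W sinα = 1.8
Slice 2: Δl = 1.5/cos9.1° = 1.519 m; N'_2 = 100·cos9.1° = 98.7; c'Δl = 0.46; W sinα = 15.8
Slice 3: Δl = 2.0/cos15.9° = 2.080 m; N'_3 = 195·cos15.9° = 187.5; c'Δl = 0.62; W sinα = 53.4
Slice 4: Δl = 2.5/cos25.1° = 2.761 m; N'_4 = 314·cos25.1° = 284.3; c'Δl = 0.83; W sinα = 133.2
Slice 5: Δl = 2.1/cos35.2° = 2.570 m; N'_5 = 209·cos35.2° = 170.8; c'Δl = 0.77; W sinα = 120.5
Slice 6: Δl = 1.3/cos43.6° = 1.795 m; N'_6 = 94·cos43.6° = 68.1; c'Δl = 0.54; W sinα = 64.8
Slice 7: Δl = 2.2/cos53.7° = 3.716 m; N'_7 = 74·cos53.7° = 43.8; c'Δl = 1.11; W sinα = 59.6
Σc'Δl = 5.1 kN/m; ΣN' = 917.3 kN/m; ΣW sinα = 449.2 kN/m
Resisting = 5.1 + 917.3·tan25.0° = 5.1 + 427.7 = 432.8 kN/m
FS = 432.8 / 449.2 = 0.964

FS = 0.96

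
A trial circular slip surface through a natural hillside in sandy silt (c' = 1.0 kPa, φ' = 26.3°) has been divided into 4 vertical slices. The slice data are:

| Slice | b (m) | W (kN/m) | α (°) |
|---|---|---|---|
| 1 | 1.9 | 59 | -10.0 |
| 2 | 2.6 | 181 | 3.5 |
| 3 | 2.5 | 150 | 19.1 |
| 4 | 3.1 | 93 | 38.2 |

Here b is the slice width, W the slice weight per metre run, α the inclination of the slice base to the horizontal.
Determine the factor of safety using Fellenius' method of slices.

FS = 2.19

Ordinary method of slices: FS = Σ[c'·Δl_i + (W_i cosα_i)·tanφ'] / Σ W_i sinα_i, with Δl_i = b_i / cosα_i.
Slice 1: Δl = 1.9/cos(-10.0°) = 1.929 m; N'_1 = 59·cos(-10.0°) = 58.1; c'Δl = 1.93; W sinα = -10.2
Slice 2: Δl = 2.6/cos3.5° = 2.605 m; N'_2 = 181·cos3.5° = 180.7; c'Δl = 2.60; W sinα = 11.0
Slice 3: Δl = 2.5/cos19.1° = 2.646 m; N'_3 = 150·cos19.1° = 141.7; c'Δl = 2.65; W sinα = 49.1
Slice 4: Δl = 3.1/cos38.2° = 3.945 m; N'_4 = 93·cos38.2° = 73.1; c'Δl = 3.94; W sinα = 57.5
Σc'Δl = 11.1 kN/m; ΣN' = 453.6 kN/m; ΣW sinα = 107.4 kN/m
Resisting = 11.1 + 453.6·tan26.3° = 11.1 + 224.2 = 235.3 kN/m
FS = 235.3 / 107.4 = 2.191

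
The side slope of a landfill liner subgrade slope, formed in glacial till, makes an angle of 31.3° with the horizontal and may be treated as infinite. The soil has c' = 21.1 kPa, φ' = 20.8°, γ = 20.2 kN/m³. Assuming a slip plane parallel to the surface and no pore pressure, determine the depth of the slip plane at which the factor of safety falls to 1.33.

z = 3.34 m

Setting FS = 1.33 in FS = [c' + γz cos²β tanφ'] / [γz sinβ cosβ] and solving for z:
z = c' / [γ cosβ (FS·sinβ − cosβ·tanφ')]
  = 21.1 / [20.2·cos31.3°·(1.33·sin31.3° − cos31.3°·tan20.8°)]
  = 21.1 / [20.2·0.8545·(1.33·0.5195 − 0.8545·0.3799)]
  = 21.1 / 6.3238 = 3.337 m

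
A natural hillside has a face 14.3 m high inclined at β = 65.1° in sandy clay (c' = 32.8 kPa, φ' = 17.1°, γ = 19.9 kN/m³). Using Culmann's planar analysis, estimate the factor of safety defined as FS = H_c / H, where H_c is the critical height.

FS = 1.21

H_c = (4c'/γ) · sinβ cosφ' / [1 − cos(β − φ')]
    = (4·32.8/19.9) · sin65.1°·cos17.1° / [1 − cos48.0°]
    = 6.593 · 0.8669 / 0.3309 = 17.27 m
FS = H_c / H = 17.27 / 14.3 = 1.208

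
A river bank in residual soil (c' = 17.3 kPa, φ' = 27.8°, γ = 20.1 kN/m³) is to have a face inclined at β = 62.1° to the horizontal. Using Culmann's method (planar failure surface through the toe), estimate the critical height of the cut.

Culmann's analysis gives the critical failure plane at α_cr = (β + φ')/2 = (62.1 + 27.8)/2 = 45.0°, and the critical height
H_c = (4c'/γ) · sinβ cosφ' / [1 − cos(β − φ')]
    = (4·17.3/20.1) · sin62.1°·cos27.8° / [1 − cos(34.3°)]
    = 3.443 · 0.8838·0.8846 / [1 − 0.8261]
    = 3.443 · 0.7818 / 0.1739
    = 15.48 m

H_c = 15.48 m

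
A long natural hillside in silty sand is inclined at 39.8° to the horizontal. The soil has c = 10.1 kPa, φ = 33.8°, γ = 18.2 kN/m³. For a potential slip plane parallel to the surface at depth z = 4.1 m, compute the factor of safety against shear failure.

For an infinite slope with a slip plane parallel to the surface (no pore pressure): FS = [c + γz cos²β tanφ] / [γz sinβ cosβ].
γz = 18.2·4.1 = 74.62 kN/m²
Numerator = 10.1 + 74.62·cos²39.8°·tan33.8° = 10.1 + 74.62·0.5903·0.6694 = 39.586 kPa
Denominator = 74.62·sin39.8°·cos39.8° = 74.62·0.6401·0.7683 = 36.697 kPa
FS = 39.586 / 36.697 = 1.079

FS = 1.08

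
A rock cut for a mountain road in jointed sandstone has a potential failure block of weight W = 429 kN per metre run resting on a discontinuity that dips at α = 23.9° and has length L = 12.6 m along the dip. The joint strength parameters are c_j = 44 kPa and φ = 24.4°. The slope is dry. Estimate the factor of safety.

Resolving the block weight along and normal to the plane and applying the Mohr–Coulomb strength on the joint:
N' = W cosα = 429·cos23.9° = 392.2 kN/m
Driving force T = W sinα = 429·sin23.9° = 173.8 kN/m
Resisting force R = c_j·L + N'·tanφ = 44·12.6 + 392.2·tan24.4° = 554.4 + 177.9 = 732.3 kN/m
FS = R / T = 732.3 / 173.8 = 4.213

FS = 4.21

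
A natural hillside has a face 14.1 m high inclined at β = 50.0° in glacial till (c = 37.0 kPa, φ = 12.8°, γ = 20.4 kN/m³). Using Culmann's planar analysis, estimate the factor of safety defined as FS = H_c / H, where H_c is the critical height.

H_c = (4c/γ) · sinβ cosφ / [1 − cos(β − φ)]
    = (4·37.0/20.4) · sin50.0°·cos12.8° / [1 − cos37.2°]
    = 7.255 · 0.7470 / 0.2035 = 26.64 m
FS = H_c / H = 26.64 / 14.1 = 1.889

FS = 1.89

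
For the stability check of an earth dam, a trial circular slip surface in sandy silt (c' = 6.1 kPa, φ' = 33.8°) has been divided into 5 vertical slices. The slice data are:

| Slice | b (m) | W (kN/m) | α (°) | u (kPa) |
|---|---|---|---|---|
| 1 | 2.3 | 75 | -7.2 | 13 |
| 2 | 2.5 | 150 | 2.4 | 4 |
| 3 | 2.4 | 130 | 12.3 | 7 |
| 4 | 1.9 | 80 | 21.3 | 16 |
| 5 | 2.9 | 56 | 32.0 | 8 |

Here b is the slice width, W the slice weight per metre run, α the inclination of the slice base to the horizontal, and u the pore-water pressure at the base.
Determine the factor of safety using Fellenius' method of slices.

Ordinary method of slices: FS = Σ[c'·Δl_i + (W_i cosα_i − u_i·Δl_i)·tanφ'] / Σ W_i sinα_i, with Δl_i = b_i / cosα_i.
Slice 1: Δl = 2.3/cos(-7.2°) = 2.318 m; N'_1 = 75·cos(-7.2°) − 13·2.318 = 44.3; c'Δl = 14.14; W sinα = -9.4
Slice 2: Δl = 2.5/cos2.4° = 2.502 m; N'_2 = 150·cos2.4° − 4·2.502 = 139.9; c'Δl = 15.26; W sinα = 6.3
Slice 3: Δl = 2.4/cos12.3° = 2.456 m; N'_3 = 130·cos12.3° − 7·2.456 = 109.8; c'Δl = 14.98; W sinα = 27.7
Slice 4: Δl = 1.9/cos21.3° = 2.039 m; N'_4 = 80·cos21.3° − 16·2.039 = 41.9; c'Δl = 12.44; W sinα = 29.1
Slice 5: Δl = 2.9/cos32.0° = 3.420 m; N'_5 = 56·cos32.0° − 8·3.420 = 20.1; c'Δl = 20.86; W sinα = 29.7
Σc'Δl = 77.7 kN/m; ΣN' = 356.0 kN/m; ΣW sinα = 83.3 kN/m
Resisting = 77.7 + 356.0·tan33.8° = 77.7 + 238.3 = 316.0 kN/m
FS = 316.0 / 83.3 = 3.793

FS = 3.79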